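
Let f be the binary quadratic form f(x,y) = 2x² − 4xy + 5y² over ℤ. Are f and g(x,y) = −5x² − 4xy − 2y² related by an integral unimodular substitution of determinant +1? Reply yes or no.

D₁ = -24, D₂ = -24
f: translate: b→0 (≡-4 mod 4), so (2,-4,5)→(2,0,3)
f: reduced (well bottom): (2,0,3) with a≤c, −a<b≤a
g is negative-definite; reduce −g:
−g: flip: (5,4,2)→(2,-4,5)
−g: translate: b→0 (≡-4 mod 4), so (2,-4,5)→(2,0,3)
−g: reduced (well bottom): (2,0,3) with a≤c, −a<b≤a
flip sign back: reduced form of g is (-2,0,-3)
reduced forms (2, 0, 3) vs (-2, 0, -3) ⇒ inequivalent

no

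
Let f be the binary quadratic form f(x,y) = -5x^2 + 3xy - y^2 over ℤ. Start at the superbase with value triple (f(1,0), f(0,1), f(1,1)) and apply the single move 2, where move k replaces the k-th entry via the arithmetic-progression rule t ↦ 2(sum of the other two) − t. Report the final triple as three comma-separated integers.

start (-5,-1,-3) = (f(1,0),f(0,1),f(1,1))
replace slot 2: 2·((-5)+(-3)) − (-1) = -15 → (-5,-15,-3)

-5,-15,-3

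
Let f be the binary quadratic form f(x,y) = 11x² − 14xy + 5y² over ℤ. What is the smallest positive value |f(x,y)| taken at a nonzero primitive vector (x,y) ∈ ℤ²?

translate: b→8 (≡-14 mod 22), so (11,-14,5)→(11,8,2)
flip: (11,8,2)→(2,-8,11)
translate: b→0 (≡-8 mod 4), so (2,-8,11)→(2,0,3)
reduced (well bottom): (2,0,3) with a≤c, −a<b≤a
well minimum = a = 2

2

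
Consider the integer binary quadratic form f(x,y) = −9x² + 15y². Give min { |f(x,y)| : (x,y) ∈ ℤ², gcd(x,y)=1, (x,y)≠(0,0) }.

descent: ρ → (15,0,-9)
descent: ρ → (-9,18,6)  [lands on river]
river: ρ → (6,18,-9)
closes: descent 2, river 2
min |a| on river = 6

6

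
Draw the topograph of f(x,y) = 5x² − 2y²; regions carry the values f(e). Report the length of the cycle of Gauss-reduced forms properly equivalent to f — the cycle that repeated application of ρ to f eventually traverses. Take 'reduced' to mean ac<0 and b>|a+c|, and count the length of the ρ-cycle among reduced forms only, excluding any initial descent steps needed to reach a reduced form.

D = 40, ⌊√D⌋ = 6
descent: ρ → (-2,4,3)  [lands on river]
river: ρ → (3,2,-3)
river: ρ → (-3,4,2)
river: ρ → (2,4,-3)
river: ρ → (-3,2,3)
river: ρ → (3,4,-2)
ρ-cycle length = 6 (tail of 1 descent step not counted)

6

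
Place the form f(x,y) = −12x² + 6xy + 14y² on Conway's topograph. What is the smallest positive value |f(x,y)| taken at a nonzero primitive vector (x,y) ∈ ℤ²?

river: ρ → (14,22,-4)
river: ρ → (-4,26,2)
river: ρ → (2,26,-4)
river: ρ → (-4,22,14)
river: ρ → (14,6,-12)
river: ρ → (-12,18,8)
river: ρ → (8,14,-16)
river: ρ → (-16,18,6)
river: ρ → (6,18,-16)
river: ρ → (-16,14,8)
river: ρ → (8,18,-12)
river: ρ → (-12,6,14)
closes: descent 0, river 12
min |a| on river = 2

2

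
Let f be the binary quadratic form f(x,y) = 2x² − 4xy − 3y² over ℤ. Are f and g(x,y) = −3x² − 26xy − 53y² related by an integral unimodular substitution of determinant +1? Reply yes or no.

D₁ = 40, D₂ = 40
river cycle of f (length 6): (-3, 4, 2), (2, 4, -3), (-3, 2, 3), (3, 4, -2), (-2, 4, 3), (3, 2, -3)
river cycle of g (length 6): (-3, 4, 2), (2, 4, -3), (-3, 2, 3), (3, 4, -2), (-2, 4, 3), (3, 2, -3)
cycles coincide ⇒ equivalent

yes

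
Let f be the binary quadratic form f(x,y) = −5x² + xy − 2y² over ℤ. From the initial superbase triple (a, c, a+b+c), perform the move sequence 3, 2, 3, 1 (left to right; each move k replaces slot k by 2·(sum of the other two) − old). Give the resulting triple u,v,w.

start (-5,-2,-6) = (f(1,0),f(0,1),f(1,1))
replace slot 3: 2·((-5)+(-2)) − (-6) = -8 → (-5,-2,-8)
replace slot 2: 2·((-5)+(-8)) − (-2) = -24 → (-5,-24,-8)
replace slot 3: 2·((-5)+(-24)) − (-8) = -50 → (-5,-24,-50)
replace slot 1: 2·((-24)+(-50)) − (-5) = -143 → (-143,-24,-50)

-143,-24,-50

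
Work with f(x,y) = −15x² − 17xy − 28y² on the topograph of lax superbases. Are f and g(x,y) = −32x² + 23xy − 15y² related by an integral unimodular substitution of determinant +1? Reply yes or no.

D₁ = -1391, D₂ = -1391
f is negative-definite; reduce −f:
−f: translate: b→-13 (≡17 mod 30), so (15,17,28)→(15,-13,26)
−f: reduced (well bottom): (15,-13,26) with a≤c, −a<b≤a
flip sign back: reduced form of f is (-15,13,-26)
g is negative-definite; reduce −g:
−g: flip: (32,-23,15)→(15,23,32)
−g: translate: b→-7 (≡23 mod 30), so (15,23,32)→(15,-7,24)
−g: reduced (well bottom): (15,-7,24) with a≤c, −a<b≤a
flip sign back: reduced form of g is (-15,7,-24)
reduced forms (-15, 13, -26) vs (-15, 7, -24) ⇒ inequivalent

no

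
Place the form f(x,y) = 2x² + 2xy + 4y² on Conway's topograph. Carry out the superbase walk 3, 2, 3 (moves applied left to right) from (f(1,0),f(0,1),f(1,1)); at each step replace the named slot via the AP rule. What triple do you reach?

start (2,4,8) = (f(1,0),f(0,1),f(1,1))
replace slot 3: 2·(2+4) − 8 = 4 → (2,4,4)
replace slot 2: 2·(2+4) − 4 = 8 → (2,8,4)
replace slot 3: 2·(2+8) − 4 = 16 → (2,8,16)

2,8,16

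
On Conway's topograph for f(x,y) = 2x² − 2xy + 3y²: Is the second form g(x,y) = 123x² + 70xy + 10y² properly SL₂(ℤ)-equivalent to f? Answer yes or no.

D₁ = -20, D₂ = -20
f: translate: b→2 (≡-2 mod 4), so (2,-2,3)→(2,2,3)
f: reduced (well bottom): (2,2,3) with a≤c, −a<b≤a
g: flip: (123,70,10)→(10,-70,123)
g: translate: b→10 (≡-70 mod 20), so (10,-70,123)→(10,10,3)
g: flip: (10,10,3)→(3,-10,10)
g: translate: b→2 (≡-10 mod 6), so (3,-10,10)→(3,2,2)
g: flip: (3,2,2)→(2,-2,3)
g: translate: b→2 (≡-2 mod 4), so (2,-2,3)→(2,2,3)
g: reduced (well bottom): (2,2,3) with a≤c, −a<b≤a
reduced forms (2, 2, 3) vs (2, 2, 3) ⇒ equivalent

yes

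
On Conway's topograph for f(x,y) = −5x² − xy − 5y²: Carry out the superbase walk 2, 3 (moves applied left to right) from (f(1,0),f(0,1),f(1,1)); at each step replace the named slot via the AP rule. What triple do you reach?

start (-5,-5,-11) = (f(1,0),f(0,1),f(1,1))
replace slot 2: 2·((-5)+(-11)) − (-5) = -27 → (-5,-27,-11)
replace slot 3: 2·((-5)+(-27)) − (-11) = -53 → (-5,-27,-53)

-5,-27,-53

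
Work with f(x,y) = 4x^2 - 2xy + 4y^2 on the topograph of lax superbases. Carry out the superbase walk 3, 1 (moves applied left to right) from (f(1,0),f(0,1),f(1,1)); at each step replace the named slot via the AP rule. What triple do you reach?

start (4,4,6) = (f(1,0),f(0,1),f(1,1))
replace slot 3: 2·(4+4) − 6 = 10 → (4,4,10)
replace slot 1: 2·(4+10) − 4 = 24 → (24,4,10)

24,4,10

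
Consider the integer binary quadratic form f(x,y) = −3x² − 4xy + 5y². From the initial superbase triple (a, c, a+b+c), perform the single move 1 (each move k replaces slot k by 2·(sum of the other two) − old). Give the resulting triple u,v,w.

start (-3,5,-2) = (f(1,0),f(0,1),f(1,1))
replace slot 1: 2·(5+(-2)) − (-3) = 9 → (9,5,-2)

9,5,-2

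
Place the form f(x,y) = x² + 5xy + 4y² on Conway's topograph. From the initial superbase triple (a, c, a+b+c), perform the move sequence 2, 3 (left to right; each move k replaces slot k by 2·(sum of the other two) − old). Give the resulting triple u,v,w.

start (1,4,10) = (f(1,0),f(0,1),f(1,1))
replace slot 2: 2·(1+10) − 4 = 18 → (1,18,10)
replace slot 3: 2·(1+18) − 10 = 28 → (1,18,28)

1,18,28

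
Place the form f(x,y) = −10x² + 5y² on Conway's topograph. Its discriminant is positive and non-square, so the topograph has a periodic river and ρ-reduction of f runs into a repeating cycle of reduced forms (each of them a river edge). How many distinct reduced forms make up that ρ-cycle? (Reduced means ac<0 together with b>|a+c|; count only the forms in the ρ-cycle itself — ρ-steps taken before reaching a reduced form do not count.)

D = 200, ⌊√D⌋ = 14
descent: ρ → (5,10,-5)  [lands on river]
river: ρ → (-5,10,5)
ρ-cycle length = 2 (tail of 1 descent step not counted)

2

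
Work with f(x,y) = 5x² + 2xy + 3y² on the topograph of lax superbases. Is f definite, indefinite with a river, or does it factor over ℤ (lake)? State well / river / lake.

D = b²−4ac = 2² − 4·5·3 = -56
D < 0 ⇒ definite ⇒ every region one sign ⇒ single well

well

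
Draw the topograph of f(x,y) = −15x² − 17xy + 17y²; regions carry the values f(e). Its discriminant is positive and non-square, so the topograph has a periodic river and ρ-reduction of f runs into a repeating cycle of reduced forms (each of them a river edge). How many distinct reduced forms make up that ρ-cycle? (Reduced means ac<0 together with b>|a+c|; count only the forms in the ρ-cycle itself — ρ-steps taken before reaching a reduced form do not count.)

D = 1309, ⌊√D⌋ = 36
descent: ρ → (17,17,-15)  [lands on river]
river: ρ → (-15,13,19)
river: ρ → (19,25,-9)
river: ρ → (-9,29,13)
river: ρ → (13,23,-15)
river: ρ → (-15,7,21)
river: ρ → (21,35,-1)
river: ρ → (-1,35,21)
river: ρ → (21,7,-15)
river: ρ → (-15,23,13)
river: ρ → (13,29,-9)
river: ρ → (-9,25,19)
river: ρ → (19,13,-15)
river: ρ → (-15,17,17)
ρ-cycle length = 14 (tail of 1 descent step not counted)

14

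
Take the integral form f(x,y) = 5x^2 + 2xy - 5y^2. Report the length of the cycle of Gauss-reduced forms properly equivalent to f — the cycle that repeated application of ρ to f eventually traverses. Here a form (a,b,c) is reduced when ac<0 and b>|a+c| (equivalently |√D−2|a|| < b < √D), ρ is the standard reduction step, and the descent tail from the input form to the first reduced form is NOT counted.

D = 104, ⌊√D⌋ = 10
river: ρ → (-5,8,2)
river: ρ → (2,8,-5)
river: ρ → (-5,2,5)
river: ρ → (5,8,-2)
river: ρ → (-2,8,5)
river: ρ → (5,2,-5)
ρ-cycle length = 6 (tail of 0 descent steps not counted)

6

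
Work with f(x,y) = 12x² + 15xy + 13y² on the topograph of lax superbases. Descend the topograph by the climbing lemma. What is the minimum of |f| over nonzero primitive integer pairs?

translate: b→-9 (≡15 mod 24), so (12,15,13)→(12,-9,10)
flip: (12,-9,10)→(10,9,12)
reduced (well bottom): (10,9,12) with a≤c, −a<b≤a
well minimum = a = 10

10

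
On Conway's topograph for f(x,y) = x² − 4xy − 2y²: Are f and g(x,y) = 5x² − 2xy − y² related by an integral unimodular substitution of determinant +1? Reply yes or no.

D₁ = 24, D₂ = 24
river cycle of f (length 2): (-2, 4, 1), (1, 4, -2)
river cycle of g (length 2): (-1, 4, 2), (2, 4, -1)
cycles differ ⇒ inequivalent

no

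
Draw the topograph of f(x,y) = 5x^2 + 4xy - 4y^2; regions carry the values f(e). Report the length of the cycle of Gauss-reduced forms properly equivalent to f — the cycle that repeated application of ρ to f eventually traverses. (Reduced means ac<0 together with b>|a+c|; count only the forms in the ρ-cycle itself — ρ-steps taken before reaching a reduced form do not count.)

D = 96, ⌊√D⌋ = 9
river: ρ → (-4,4,5)
river: ρ → (5,6,-3)
river: ρ → (-3,6,5)
river: ρ → (5,4,-4)
ρ-cycle length = 4 (tail of 0 descent steps not counted)

4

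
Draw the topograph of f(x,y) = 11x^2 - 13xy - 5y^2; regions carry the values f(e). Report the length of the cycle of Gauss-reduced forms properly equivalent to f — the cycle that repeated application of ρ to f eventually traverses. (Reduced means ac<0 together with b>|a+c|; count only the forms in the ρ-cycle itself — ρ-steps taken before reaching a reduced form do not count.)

D = 389, ⌊√D⌋ = 19
descent: ρ → (-5,13,11)  [lands on river]
river: ρ → (11,9,-7)
river: ρ → (-7,19,1)
river: ρ → (1,19,-7)
river: ρ → (-7,9,11)
river: ρ → (11,13,-5)
river: ρ → (-5,17,5)
river: ρ → (5,13,-11)
river: ρ → (-11,9,7)
river: ρ → (7,19,-1)
river: ρ → (-1,19,7)
river: ρ → (7,9,-11)
river: ρ → (-11,13,5)
river: ρ → (5,17,-5)
ρ-cycle length = 14 (tail of 1 descent step not counted)

14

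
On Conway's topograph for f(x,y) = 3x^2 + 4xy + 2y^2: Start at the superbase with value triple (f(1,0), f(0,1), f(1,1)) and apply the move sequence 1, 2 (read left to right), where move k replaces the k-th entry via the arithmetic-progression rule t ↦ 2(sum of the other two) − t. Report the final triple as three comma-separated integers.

start (3,2,9) = (f(1,0),f(0,1),f(1,1))
replace slot 1: 2·(2+9) − 3 = 19 → (19,2,9)
replace slot 2: 2·(19+9) − 2 = 54 → (19,54,9)

19,54,9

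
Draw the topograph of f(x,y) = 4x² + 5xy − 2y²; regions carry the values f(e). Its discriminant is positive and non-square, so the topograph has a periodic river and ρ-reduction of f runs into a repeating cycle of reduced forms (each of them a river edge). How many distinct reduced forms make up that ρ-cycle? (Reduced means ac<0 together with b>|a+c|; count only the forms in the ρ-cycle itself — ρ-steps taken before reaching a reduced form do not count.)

D = 57, ⌊√D⌋ = 7
river: ρ → (-2,7,1)
river: ρ → (1,7,-2)
river: ρ → (-2,5,4)
river: ρ → (4,3,-3)
river: ρ → (-3,3,4)
river: ρ → (4,5,-2)
ρ-cycle length = 6 (tail of 0 descent steps not counted)

6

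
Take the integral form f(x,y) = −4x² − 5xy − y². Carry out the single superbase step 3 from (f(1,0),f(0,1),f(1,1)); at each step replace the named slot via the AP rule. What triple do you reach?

start (-4,-1,-10) = (f(1,0),f(0,1),f(1,1))
replace slot 3: 2·((-4)+(-1)) − (-10) = 0 → (-4,-1,0)

-4,-1,0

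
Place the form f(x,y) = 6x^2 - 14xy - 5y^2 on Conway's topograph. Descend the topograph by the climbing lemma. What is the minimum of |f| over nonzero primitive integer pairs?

descent: ρ → (-5,14,6)  [lands on river]
river: ρ → (6,10,-9)
river: ρ → (-9,8,7)
river: ρ → (7,6,-10)
river: ρ → (-10,14,3)
river: ρ → (3,16,-5)
closes: descent 1, river 6
min |a| on river = 3

3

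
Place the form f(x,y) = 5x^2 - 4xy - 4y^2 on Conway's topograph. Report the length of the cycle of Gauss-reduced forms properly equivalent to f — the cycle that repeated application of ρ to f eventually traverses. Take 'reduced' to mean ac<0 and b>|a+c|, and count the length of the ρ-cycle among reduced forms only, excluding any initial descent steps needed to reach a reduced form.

D = 96, ⌊√D⌋ = 9
descent: ρ → (-4,4,5)  [lands on river]
river: ρ → (5,6,-3)
river: ρ → (-3,6,5)
river: ρ → (5,4,-4)
ρ-cycle length = 4 (tail of 1 descent step not counted)

4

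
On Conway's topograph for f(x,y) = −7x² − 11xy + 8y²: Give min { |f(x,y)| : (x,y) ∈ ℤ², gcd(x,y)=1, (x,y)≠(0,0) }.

descent: ρ → (8,11,-7)  [lands on river]
river: ρ → (-7,17,2)
river: ρ → (2,15,-15)
river: ρ → (-15,15,2)
river: ρ → (2,17,-7)
river: ρ → (-7,11,8)
river: ρ → (8,5,-10)
river: ρ → (-10,15,3)
river: ρ → (3,15,-10)
river: ρ → (-10,5,8)
closes: descent 1, river 10
min |a| on river = 2

2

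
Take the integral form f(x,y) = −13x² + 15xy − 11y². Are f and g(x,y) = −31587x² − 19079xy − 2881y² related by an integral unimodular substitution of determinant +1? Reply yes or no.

D₁ = -347, D₂ = -347
f is negative-definite; reduce −f:
−f: translate: b→11 (≡-15 mod 26), so (13,-15,11)→(13,11,9)
−f: flip: (13,11,9)→(9,-11,13)
−f: translate: b→7 (≡-11 mod 18), so (9,-11,13)→(9,7,11)
−f: reduced (well bottom): (9,7,11) with a≤c, −a<b≤a
flip sign back: reduced form of f is (-9,-7,-11)
g is negative-definite; reduce −g:
−g: flip: (31587,19079,2881)→(2881,-19079,31587)
−g: translate: b→-1793 (≡-19079 mod 5762), so (2881,-19079,31587)→(2881,-1793,279)
−g: flip: (2881,-1793,279)→(279,1793,2881)
−g: translate: b→119 (≡1793 mod 558), so (279,1793,2881)→(279,119,13)
−g: flip: (279,119,13)→(13,-119,279)
−g: translate: b→11 (≡-119 mod 26), so (13,-119,279)→(13,11,9)
−g: flip: (13,11,9)→(9,-11,13)
−g: translate: b→7 (≡-11 mod 18), so (9,-11,13)→(9,7,11)
−g: reduced (well bottom): (9,7,11) with a≤c, −a<b≤a
flip sign back: reduced form of g is (-9,-7,-11)
reduced forms (-9, -7, -11) vs (-9, -7, -11) ⇒ equivalent

yes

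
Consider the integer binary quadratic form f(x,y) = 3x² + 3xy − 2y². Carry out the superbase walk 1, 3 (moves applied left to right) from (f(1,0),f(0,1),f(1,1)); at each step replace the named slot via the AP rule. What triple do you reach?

start (3,-2,4) = (f(1,0),f(0,1),f(1,1))
replace slot 1: 2·((-2)+4) − 3 = 1 → (1,-2,4)
replace slot 3: 2·(1+(-2)) − 4 = -6 → (1,-2,-6)

1,-2,-6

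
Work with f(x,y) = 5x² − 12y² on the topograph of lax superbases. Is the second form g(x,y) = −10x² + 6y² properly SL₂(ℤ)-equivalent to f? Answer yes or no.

D₁ = 240, D₂ = 240
river cycle of f (length 6): (5, 10, -7), (-7, 4, 8), (8, 12, -3), (-3, 12, 8), (8, 4, -7), (-7, 10, 5)
river cycle of g (length 2): (6, 12, -4), (-4, 12, 6)
cycles differ ⇒ inequivalent

no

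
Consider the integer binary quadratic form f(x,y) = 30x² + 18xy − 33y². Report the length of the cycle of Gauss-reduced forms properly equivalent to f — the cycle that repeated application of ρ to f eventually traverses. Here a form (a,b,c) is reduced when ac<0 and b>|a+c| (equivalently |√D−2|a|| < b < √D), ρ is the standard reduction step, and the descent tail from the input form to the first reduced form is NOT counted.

D = 4284, ⌊√D⌋ = 65
river: ρ → (-33,48,15)
river: ρ → (15,42,-42)
river: ρ → (-42,42,15)
river: ρ → (15,48,-33)
river: ρ → (-33,18,30)
river: ρ → (30,42,-21)
river: ρ → (-21,42,30)
river: ρ → (30,18,-33)
ρ-cycle length = 8 (tail of 0 descent steps not counted)

8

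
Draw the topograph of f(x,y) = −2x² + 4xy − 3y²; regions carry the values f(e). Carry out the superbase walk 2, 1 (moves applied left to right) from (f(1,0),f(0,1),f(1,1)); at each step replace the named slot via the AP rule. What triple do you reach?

start (-2,-3,-1) = (f(1,0),f(0,1),f(1,1))
replace slot 2: 2·((-2)+(-1)) − (-3) = -3 → (-2,-3,-1)
replace slot 1: 2·((-3)+(-1)) − (-2) = -6 → (-6,-3,-1)

-6,-3,-1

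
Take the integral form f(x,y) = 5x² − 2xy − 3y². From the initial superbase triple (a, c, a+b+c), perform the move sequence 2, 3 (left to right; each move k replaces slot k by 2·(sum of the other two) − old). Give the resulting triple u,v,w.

start (5,-3,0) = (f(1,0),f(0,1),f(1,1))
replace slot 2: 2·(5+0) − (-3) = 13 → (5,13,0)
replace slot 3: 2·(5+13) − 0 = 36 → (5,13,36)

5,13,36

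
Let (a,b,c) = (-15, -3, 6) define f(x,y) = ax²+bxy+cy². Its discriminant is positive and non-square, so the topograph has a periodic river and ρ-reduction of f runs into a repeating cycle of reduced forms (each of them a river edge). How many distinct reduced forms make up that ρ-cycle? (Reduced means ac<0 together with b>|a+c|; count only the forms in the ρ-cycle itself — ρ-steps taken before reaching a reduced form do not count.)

D = 369, ⌊√D⌋ = 19
descent: ρ → (6,15,-6)  [lands on river]
river: ρ → (-6,9,12)
river: ρ → (12,15,-3)
river: ρ → (-3,15,12)
river: ρ → (12,9,-6)
river: ρ → (-6,15,6)
river: ρ → (6,9,-12)
river: ρ → (-12,15,3)
river: ρ → (3,15,-12)
river: ρ → (-12,9,6)
ρ-cycle length = 10 (tail of 1 descent step not counted)

10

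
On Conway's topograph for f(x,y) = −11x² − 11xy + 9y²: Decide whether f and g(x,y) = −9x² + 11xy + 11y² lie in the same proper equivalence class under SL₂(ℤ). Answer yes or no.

D₁ = 517, D₂ = 517
river cycle of f (length 10): (9, 11, -11), (-11, 11, 9), (9, 7, -13), (-13, 19, 3), (3, 17, -19), (-19, 21, 1), (1, 21, -19), (-19, 17, 3), (3, 19, -13), (-13, 7, 9)
river cycle of g (length 10): (11, 11, -9), (-9, 7, 13), (13, 19, -3), (-3, 17, 19), (19, 21, -1), (-1, 21, 19), (19, 17, -3), (-3, 19, 13), (13, 7, -9), (-9, 11, 11)
cycles differ ⇒ inequivalent

no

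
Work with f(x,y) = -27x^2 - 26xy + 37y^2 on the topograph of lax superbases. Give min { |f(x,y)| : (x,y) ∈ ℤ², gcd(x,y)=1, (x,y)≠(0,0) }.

descent: ρ → (37,26,-27)  [lands on river]
river: ρ → (-27,28,36)
river: ρ → (36,44,-19)
river: ρ → (-19,32,48)
river: ρ → (48,64,-3)
river: ρ → (-3,68,4)
river: ρ → (4,68,-3)
river: ρ → (-3,64,48)
river: ρ → (48,32,-19)
river: ρ → (-19,44,36)
river: ρ → (36,28,-27)
river: ρ → (-27,26,37)
river: ρ → (37,48,-16)
river: ρ → (-16,48,37)
closes: descent 1, river 14
min |a| on river = 3

3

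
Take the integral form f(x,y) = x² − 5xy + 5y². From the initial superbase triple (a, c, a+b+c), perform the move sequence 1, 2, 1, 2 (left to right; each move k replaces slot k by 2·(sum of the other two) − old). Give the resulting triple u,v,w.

start (1,5,1) = (f(1,0),f(0,1),f(1,1))
replace slot 1: 2·(5+1) − 1 = 11 → (11,5,1)
replace slot 2: 2·(11+1) − 5 = 19 → (11,19,1)
replace slot 1: 2·(19+1) − 11 = 29 → (29,19,1)
replace slot 2: 2·(29+1) − 19 = 41 → (29,41,1)

29,41,1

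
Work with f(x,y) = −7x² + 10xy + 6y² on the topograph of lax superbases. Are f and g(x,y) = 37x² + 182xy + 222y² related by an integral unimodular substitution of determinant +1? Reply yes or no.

D₁ = 268, D₂ = 268
river cycle of f (length 10): (6, 14, -3), (-3, 16, 1), (1, 16, -3), (-3, 14, 6), (6, 10, -7), (-7, 4, 9), (9, 14, -2), (-2, 14, 9), (9, 4, -7), (-7, 10, 6)
river cycle of g (length 10): (6, 14, -3), (-3, 16, 1), (1, 16, -3), (-3, 14, 6), (6, 10, -7), (-7, 4, 9), (9, 14, -2), (-2, 14, 9), (9, 4, -7), (-7, 10, 6)
cycles coincide ⇒ equivalent

yes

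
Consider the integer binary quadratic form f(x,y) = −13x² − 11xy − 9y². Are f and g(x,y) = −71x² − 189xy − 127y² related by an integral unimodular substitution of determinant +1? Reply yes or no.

D₁ = -347, D₂ = -347
f is negative-definite; reduce −f:
−f: flip: (13,11,9)→(9,-11,13)
−f: translate: b→7 (≡-11 mod 18), so (9,-11,13)→(9,7,11)
−f: reduced (well bottom): (9,7,11) with a≤c, −a<b≤a
flip sign back: reduced form of f is (-9,-7,-11)
g is negative-definite; reduce −g:
−g: translate: b→47 (≡189 mod 142), so (71,189,127)→(71,47,9)
−g: flip: (71,47,9)→(9,-47,71)
−g: translate: b→7 (≡-47 mod 18), so (9,-47,71)→(9,7,11)
−g: reduced (well bottom): (9,7,11) with a≤c, −a<b≤a
flip sign back: reduced form of g is (-9,-7,-11)
reduced forms (-9, -7, -11) vs (-9, -7, -11) ⇒ equivalent

yes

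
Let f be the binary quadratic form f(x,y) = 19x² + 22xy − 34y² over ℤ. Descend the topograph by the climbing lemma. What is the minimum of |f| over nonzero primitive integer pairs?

river: ρ → (-34,46,7)
river: ρ → (7,52,-13)
river: ρ → (-13,52,7)
river: ρ → (7,46,-34)
river: ρ → (-34,22,19)
river: ρ → (19,54,-2)
river: ρ → (-2,54,19)
river: ρ → (19,22,-34)
closes: descent 0, river 8
min |a| on river = 2

2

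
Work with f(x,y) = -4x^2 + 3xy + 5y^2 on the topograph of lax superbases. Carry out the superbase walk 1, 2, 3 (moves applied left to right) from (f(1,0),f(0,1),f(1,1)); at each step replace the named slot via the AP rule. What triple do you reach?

start (-4,5,4) = (f(1,0),f(0,1),f(1,1))
replace slot 1: 2·(5+4) − (-4) = 22 → (22,5,4)
replace slot 2: 2·(22+4) − 5 = 47 → (22,47,4)
replace slot 3: 2·(22+47) − 4 = 134 → (22,47,134)

22,47,134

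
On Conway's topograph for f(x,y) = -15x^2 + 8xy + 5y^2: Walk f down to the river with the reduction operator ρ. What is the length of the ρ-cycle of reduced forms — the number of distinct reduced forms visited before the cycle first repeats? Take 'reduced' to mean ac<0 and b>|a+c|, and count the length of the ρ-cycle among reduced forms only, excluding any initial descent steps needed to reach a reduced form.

D = 364, ⌊√D⌋ = 19
descent: ρ → (5,12,-11)  [lands on river]
river: ρ → (-11,10,6)
river: ρ → (6,14,-7)
river: ρ → (-7,14,6)
river: ρ → (6,10,-11)
river: ρ → (-11,12,5)
river: ρ → (5,18,-2)
river: ρ → (-2,18,5)
ρ-cycle length = 8 (tail of 1 descent step not counted)

8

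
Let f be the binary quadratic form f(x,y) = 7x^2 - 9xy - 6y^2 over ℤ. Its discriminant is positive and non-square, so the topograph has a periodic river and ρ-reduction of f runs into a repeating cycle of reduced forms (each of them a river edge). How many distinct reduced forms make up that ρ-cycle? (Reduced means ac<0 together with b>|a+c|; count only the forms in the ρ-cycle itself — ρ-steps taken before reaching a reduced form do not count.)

D = 249, ⌊√D⌋ = 15
descent: ρ → (-6,9,7)  [lands on river]
river: ρ → (7,5,-8)
river: ρ → (-8,11,4)
river: ρ → (4,13,-5)
river: ρ → (-5,7,10)
river: ρ → (10,13,-2)
river: ρ → (-2,15,3)
river: ρ → (3,15,-2)
river: ρ → (-2,13,10)
river: ρ → (10,7,-5)
river: ρ → (-5,13,4)
river: ρ → (4,11,-8)
river: ρ → (-8,5,7)
river: ρ → (7,9,-6)
river: ρ → (-6,15,1)
river: ρ → (1,15,-6)
ρ-cycle length = 16 (tail of 1 descent step not counted)

16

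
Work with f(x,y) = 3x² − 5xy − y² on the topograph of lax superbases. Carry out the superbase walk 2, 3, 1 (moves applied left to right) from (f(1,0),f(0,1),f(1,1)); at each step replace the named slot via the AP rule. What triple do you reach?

start (3,-1,-3) = (f(1,0),f(0,1),f(1,1))
replace slot 2: 2·(3+(-3)) − (-1) = 1 → (3,1,-3)
replace slot 3: 2·(3+1) − (-3) = 11 → (3,1,11)
replace slot 1: 2·(1+11) − 3 = 21 → (21,1,11)

21,1,11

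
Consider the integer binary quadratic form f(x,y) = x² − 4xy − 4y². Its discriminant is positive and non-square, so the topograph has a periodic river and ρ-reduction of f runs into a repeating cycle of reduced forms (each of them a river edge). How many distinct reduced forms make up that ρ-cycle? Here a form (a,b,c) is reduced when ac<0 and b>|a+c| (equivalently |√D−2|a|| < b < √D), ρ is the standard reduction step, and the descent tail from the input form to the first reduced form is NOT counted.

D = 32, ⌊√D⌋ = 5
descent: ρ → (-4,4,1)  [lands on river]
river: ρ → (1,4,-4)
ρ-cycle length = 2 (tail of 1 descent step not counted)

2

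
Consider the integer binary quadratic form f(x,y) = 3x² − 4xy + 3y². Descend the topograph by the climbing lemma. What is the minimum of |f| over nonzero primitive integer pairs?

translate: b→2 (≡-4 mod 6), so (3,-4,3)→(3,2,2)
flip: (3,2,2)→(2,-2,3)
translate: b→2 (≡-2 mod 4), so (2,-2,3)→(2,2,3)
reduced (well bottom): (2,2,3) with a≤c, −a<b≤a
well minimum = a = 2

2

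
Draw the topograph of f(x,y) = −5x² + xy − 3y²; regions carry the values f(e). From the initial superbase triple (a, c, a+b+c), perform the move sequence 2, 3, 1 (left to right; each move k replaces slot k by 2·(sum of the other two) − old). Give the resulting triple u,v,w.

start (-5,-3,-7) = (f(1,0),f(0,1),f(1,1))
replace slot 2: 2·((-5)+(-7)) − (-3) = -21 → (-5,-21,-7)
replace slot 3: 2·((-5)+(-21)) − (-7) = -45 → (-5,-21,-45)
replace slot 1: 2·((-21)+(-45)) − (-5) = -127 → (-127,-21,-45)

-127,-21,-45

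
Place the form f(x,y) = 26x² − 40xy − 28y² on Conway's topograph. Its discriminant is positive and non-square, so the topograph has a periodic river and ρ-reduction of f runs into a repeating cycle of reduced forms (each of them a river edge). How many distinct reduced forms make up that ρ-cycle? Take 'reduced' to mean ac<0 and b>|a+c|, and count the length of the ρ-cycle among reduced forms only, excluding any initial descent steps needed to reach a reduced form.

D = 4512, ⌊√D⌋ = 67
descent: ρ → (-28,40,26)  [lands on river]
river: ρ → (26,64,-4)
river: ρ → (-4,64,26)
river: ρ → (26,40,-28)
river: ρ → (-28,16,38)
river: ρ → (38,60,-6)
river: ρ → (-6,60,38)
river: ρ → (38,16,-28)
ρ-cycle length = 8 (tail of 1 descent step not counted)

8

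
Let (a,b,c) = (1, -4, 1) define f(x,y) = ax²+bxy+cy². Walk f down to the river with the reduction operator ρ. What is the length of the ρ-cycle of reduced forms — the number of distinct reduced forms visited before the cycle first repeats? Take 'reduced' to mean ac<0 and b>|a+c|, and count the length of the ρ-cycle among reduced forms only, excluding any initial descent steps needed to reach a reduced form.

D = 12, ⌊√D⌋ = 3
descent: ρ → (1,2,-2)  [lands on river]
river: ρ → (-2,2,1)
ρ-cycle length = 2 (tail of 1 descent step not counted)

2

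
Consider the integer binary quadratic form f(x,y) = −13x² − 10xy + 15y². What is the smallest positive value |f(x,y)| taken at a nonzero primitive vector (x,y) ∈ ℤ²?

descent: ρ → (15,10,-13)  [lands on river]
river: ρ → (-13,16,12)
river: ρ → (12,8,-17)
river: ρ → (-17,26,3)
river: ρ → (3,28,-8)
river: ρ → (-8,20,15)
closes: descent 1, river 6
min |a| on river = 3

3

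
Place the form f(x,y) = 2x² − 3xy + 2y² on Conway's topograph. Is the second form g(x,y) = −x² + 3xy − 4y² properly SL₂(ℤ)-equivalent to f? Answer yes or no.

D₁ = -7, D₂ = -7
f: translate: b→1 (≡-3 mod 4), so (2,-3,2)→(2,1,1)
f: flip: (2,1,1)→(1,-1,2)
f: translate: b→1 (≡-1 mod 2), so (1,-1,2)→(1,1,2)
f: reduced (well bottom): (1,1,2) with a≤c, −a<b≤a
g is negative-definite; reduce −g:
−g: translate: b→1 (≡-3 mod 2), so (1,-3,4)→(1,1,2)
−g: reduced (well bottom): (1,1,2) with a≤c, −a<b≤a
flip sign back: reduced form of g is (-1,-1,-2)
reduced forms (1, 1, 2) vs (-1, -1, -2) ⇒ inequivalent

no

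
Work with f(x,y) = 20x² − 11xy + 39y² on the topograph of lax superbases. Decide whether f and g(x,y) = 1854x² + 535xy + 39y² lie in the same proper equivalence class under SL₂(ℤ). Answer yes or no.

D₁ = -2999, D₂ = -2999
f: reduced (well bottom): (20,-11,39) with a≤c, −a<b≤a
g: flip: (1854,535,39)→(39,-535,1854)
g: translate: b→11 (≡-535 mod 78), so (39,-535,1854)→(39,11,20)
g: flip: (39,11,20)→(20,-11,39)
g: reduced (well bottom): (20,-11,39) with a≤c, −a<b≤a
reduced forms (20, -11, 39) vs (20, -11, 39) ⇒ equivalent

yes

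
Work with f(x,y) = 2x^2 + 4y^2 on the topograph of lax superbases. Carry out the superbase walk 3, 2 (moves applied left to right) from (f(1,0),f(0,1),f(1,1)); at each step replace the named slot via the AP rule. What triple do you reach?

start (2,4,6) = (f(1,0),f(0,1),f(1,1))
replace slot 3: 2·(2+4) − 6 = 6 → (2,4,6)
replace slot 2: 2·(2+6) − 4 = 12 → (2,12,6)

2,12,6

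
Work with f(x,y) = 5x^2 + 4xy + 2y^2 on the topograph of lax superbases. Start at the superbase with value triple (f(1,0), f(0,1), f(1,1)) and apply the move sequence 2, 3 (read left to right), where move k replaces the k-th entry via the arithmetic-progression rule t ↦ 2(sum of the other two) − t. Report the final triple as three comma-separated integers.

start (5,2,11) = (f(1,0),f(0,1),f(1,1))
replace slot 2: 2·(5+11) − 2 = 30 → (5,30,11)
replace slot 3: 2·(5+30) − 11 = 59 → (5,30,59)

5,30,59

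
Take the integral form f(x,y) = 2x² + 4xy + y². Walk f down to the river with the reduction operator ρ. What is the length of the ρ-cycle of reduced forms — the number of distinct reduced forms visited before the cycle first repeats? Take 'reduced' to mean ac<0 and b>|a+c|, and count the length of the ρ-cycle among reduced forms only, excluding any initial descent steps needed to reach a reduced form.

D = 8, ⌊√D⌋ = 2
descent: ρ → (1,2,-1)  [lands on river]
river: ρ → (-1,2,1)
ρ-cycle length = 2 (tail of 1 descent step not counted)

2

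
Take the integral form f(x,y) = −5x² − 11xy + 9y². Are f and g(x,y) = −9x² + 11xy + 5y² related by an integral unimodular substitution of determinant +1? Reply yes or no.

D₁ = 301, D₂ = 301
river cycle of f (length 10): (9, 11, -5), (-5, 9, 11), (11, 13, -3), (-3, 17, 1), (1, 17, -3), (-3, 13, 11), (11, 9, -5), (-5, 11, 9), (9, 7, -7), (-7, 7, 9)
river cycle of g (length 10): (5, 9, -11), (-11, 13, 3), (3, 17, -1), (-1, 17, 3), (3, 13, -11), (-11, 9, 5), (5, 11, -9), (-9, 7, 7), (7, 7, -9), (-9, 11, 5)
cycles differ ⇒ inequivalent

no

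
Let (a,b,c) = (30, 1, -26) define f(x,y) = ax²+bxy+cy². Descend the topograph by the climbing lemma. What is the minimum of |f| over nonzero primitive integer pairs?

descent: ρ → (-26,51,5)  [lands on river]
river: ρ → (5,49,-36)
river: ρ → (-36,23,18)
river: ρ → (18,49,-10)
river: ρ → (-10,51,13)
river: ρ → (13,53,-6)
river: ρ → (-6,55,4)
river: ρ → (4,49,-45)
river: ρ → (-45,41,8)
river: ρ → (8,55,-3)
river: ρ → (-3,53,26)
river: ρ → (26,51,-5)
river: ρ → (-5,49,36)
river: ρ → (36,23,-18)
river: ρ → (-18,49,10)
river: ρ → (10,51,-13)
river: ρ → (-13,53,6)
river: ρ → (6,55,-4)
river: ρ → (-4,49,45)
river: ρ → (45,41,-8)
river: ρ → (-8,55,3)
river: ρ → (3,53,-26)
closes: descent 1, river 22
min |a| on river = 3

3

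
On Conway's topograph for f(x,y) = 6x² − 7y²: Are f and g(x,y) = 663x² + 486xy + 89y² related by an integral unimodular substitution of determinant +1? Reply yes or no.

D₁ = 168, D₂ = 168
river cycle of f (length 2): (6, 12, -1), (-1, 12, 6)
river cycle of g (length 2): (6, 12, -1), (-1, 12, 6)
cycles coincide ⇒ equivalent

yes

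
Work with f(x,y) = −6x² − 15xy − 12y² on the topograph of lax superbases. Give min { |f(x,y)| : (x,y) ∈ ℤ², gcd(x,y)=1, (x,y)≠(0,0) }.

translate: b→3 (≡15 mod 12), so (6,15,12)→(6,3,3)
flip: (6,3,3)→(3,-3,6)
translate: b→3 (≡-3 mod 6), so (3,-3,6)→(3,3,6)
reduced (well bottom): (3,3,6) with a≤c, −a<b≤a
well minimum |f| = |-3| = 3 (negative-definite)

3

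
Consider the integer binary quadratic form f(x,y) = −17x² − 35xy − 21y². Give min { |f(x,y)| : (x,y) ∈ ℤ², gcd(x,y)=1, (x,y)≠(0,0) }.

translate: b→1 (≡35 mod 34), so (17,35,21)→(17,1,3)
flip: (17,1,3)→(3,-1,17)
reduced (well bottom): (3,-1,17) with a≤c, −a<b≤a
well minimum |f| = |-3| = 3 (negative-definite)

3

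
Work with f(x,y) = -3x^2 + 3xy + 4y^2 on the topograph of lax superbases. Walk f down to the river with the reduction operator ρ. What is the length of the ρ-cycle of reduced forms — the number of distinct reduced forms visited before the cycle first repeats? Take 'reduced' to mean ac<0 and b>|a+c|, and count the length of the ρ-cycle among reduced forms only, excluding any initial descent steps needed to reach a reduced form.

D = 57, ⌊√D⌋ = 7
river: ρ → (4,5,-2)
river: ρ → (-2,7,1)
river: ρ → (1,7,-2)
river: ρ → (-2,5,4)
river: ρ → (4,3,-3)
river: ρ → (-3,3,4)
ρ-cycle length = 6 (tail of 0 descent steps not counted)

6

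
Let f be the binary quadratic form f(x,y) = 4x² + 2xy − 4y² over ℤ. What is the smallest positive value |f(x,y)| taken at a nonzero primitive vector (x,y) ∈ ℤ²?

river: ρ → (-4,6,2)
river: ρ → (2,6,-4)
river: ρ → (-4,2,4)
river: ρ → (4,6,-2)
river: ρ → (-2,6,4)
river: ρ → (4,2,-4)
closes: descent 0, river 6
min |a| on river = 2

2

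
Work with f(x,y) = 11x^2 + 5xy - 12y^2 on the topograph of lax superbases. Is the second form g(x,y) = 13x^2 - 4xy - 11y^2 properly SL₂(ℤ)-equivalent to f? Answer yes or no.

D₁ = 553, D₂ = 588
discriminants differ ⇒ not SL₂(ℤ)-equivalent

no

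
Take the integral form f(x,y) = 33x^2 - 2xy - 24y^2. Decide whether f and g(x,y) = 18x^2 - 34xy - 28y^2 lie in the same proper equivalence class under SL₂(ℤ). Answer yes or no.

D₁ = 3172, D₂ = 3172
river cycle of f (length 10): (-24, 50, 7), (7, 48, -31), (-31, 14, 24), (24, 34, -21), (-21, 50, 8), (8, 46, -33), (-33, 20, 21), (21, 22, -32), (-32, 42, 11), (11, 46, -24)
river cycle of g (length 12): (-28, 34, 18), (18, 38, -24), (-24, 10, 32), (32, 54, -2), (-2, 54, 32), (32, 10, -24), (-24, 38, 18), (18, 34, -28), (-28, 22, 24), (24, 26, -26), … (2 more)
cycles differ ⇒ inequivalent

no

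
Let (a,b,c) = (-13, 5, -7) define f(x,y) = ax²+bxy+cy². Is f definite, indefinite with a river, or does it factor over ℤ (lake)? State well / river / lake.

D = b²−4ac = 5² − 4·(-13)·(-7) = -339
D < 0 ⇒ definite ⇒ every region one sign ⇒ single well

well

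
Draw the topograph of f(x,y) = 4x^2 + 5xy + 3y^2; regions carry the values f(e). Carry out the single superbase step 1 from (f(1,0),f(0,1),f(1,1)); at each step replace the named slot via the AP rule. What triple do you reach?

start (4,3,12) = (f(1,0),f(0,1),f(1,1))
replace slot 1: 2·(3+12) − 4 = 26 → (26,3,12)

26,3,12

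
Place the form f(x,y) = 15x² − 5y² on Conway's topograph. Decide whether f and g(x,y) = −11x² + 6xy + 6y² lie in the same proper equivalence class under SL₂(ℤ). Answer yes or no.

D₁ = 300, D₂ = 300
river cycle of f (length 2): (-5, 10, 10), (10, 10, -5)
river cycle of g (length 4): (6, 6, -11), (-11, 16, 1), (1, 16, -11), (-11, 6, 6)
cycles differ ⇒ inequivalent

no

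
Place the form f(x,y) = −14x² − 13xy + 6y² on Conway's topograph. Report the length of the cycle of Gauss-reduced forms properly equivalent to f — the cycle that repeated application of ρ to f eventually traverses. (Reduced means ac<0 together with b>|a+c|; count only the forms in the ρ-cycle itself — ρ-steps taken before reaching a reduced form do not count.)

D = 505, ⌊√D⌋ = 22
descent: ρ → (6,13,-14)  [lands on river]
river: ρ → (-14,15,5)
river: ρ → (5,15,-14)
river: ρ → (-14,13,6)
river: ρ → (6,11,-16)
river: ρ → (-16,21,1)
river: ρ → (1,21,-16)
river: ρ → (-16,11,6)
ρ-cycle length = 8 (tail of 1 descent step not counted)

8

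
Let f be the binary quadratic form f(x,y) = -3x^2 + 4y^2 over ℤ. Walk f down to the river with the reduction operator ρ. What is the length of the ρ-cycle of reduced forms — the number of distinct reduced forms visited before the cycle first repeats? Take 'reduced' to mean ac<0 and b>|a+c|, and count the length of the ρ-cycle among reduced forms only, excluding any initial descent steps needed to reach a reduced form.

D = 48, ⌊√D⌋ = 6
descent: ρ → (4,0,-3)
descent: ρ → (-3,6,1)  [lands on river]
river: ρ → (1,6,-3)
ρ-cycle length = 2 (tail of 2 descent steps not counted)

2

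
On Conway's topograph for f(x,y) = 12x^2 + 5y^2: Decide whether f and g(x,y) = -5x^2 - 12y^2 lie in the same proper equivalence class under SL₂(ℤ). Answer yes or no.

D₁ = -240, D₂ = -240
f: flip: (12,0,5)→(5,0,12)
f: reduced (well bottom): (5,0,12) with a≤c, −a<b≤a
g is negative-definite; reduce −g:
−g: reduced (well bottom): (5,0,12) with a≤c, −a<b≤a
flip sign back: reduced form of g is (-5,0,-12)
reduced forms (5, 0, 12) vs (-5, 0, -12) ⇒ inequivalent

no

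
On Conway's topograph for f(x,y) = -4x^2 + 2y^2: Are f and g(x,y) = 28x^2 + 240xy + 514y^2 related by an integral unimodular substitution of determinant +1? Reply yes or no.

D₁ = 32, D₂ = 32
river cycle of f (length 2): (2, 4, -2), (-2, 4, 2)
river cycle of g (length 2): (2, 4, -2), (-2, 4, 2)
cycles coincide ⇒ equivalent

yes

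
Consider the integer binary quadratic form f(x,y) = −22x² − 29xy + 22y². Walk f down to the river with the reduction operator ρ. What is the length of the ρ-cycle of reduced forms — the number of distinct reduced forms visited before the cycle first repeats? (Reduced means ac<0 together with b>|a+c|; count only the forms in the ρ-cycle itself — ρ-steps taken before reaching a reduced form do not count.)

D = 2777, ⌊√D⌋ = 52
descent: ρ → (22,29,-22)  [lands on river]
river: ρ → (-22,15,29)
river: ρ → (29,43,-8)
river: ρ → (-8,37,44)
river: ρ → (44,51,-1)
river: ρ → (-1,51,44)
river: ρ → (44,37,-8)
river: ρ → (-8,43,29)
river: ρ → (29,15,-22)
river: ρ → (-22,29,22)
river: ρ → (22,15,-29)
river: ρ → (-29,43,8)
river: ρ → (8,37,-44)
river: ρ → (-44,51,1)
river: ρ → (1,51,-44)
river: ρ → (-44,37,8)
river: ρ → (8,43,-29)
river: ρ → (-29,15,22)
ρ-cycle length = 18 (tail of 1 descent step not counted)

18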